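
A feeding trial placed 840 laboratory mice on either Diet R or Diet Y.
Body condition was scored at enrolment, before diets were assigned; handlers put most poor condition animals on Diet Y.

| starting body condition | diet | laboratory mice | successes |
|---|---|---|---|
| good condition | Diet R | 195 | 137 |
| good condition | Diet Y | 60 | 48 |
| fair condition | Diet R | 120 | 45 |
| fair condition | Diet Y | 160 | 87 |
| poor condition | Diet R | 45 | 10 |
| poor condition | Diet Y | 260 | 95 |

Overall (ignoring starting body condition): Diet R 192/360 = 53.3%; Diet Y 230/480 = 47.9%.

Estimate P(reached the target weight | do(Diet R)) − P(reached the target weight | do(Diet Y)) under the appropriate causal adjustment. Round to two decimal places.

-0.14

Here starting body condition is a common cause — it drives both which diet a case falls under and the outcome. The crude comparison mixes populations; the stratum-specific rates are the causally relevant ones.
Adjusting over the population distribution of starting body condition: 0.304·(0.703−0.800) + 0.333·(0.375−0.544) + 0.363·(0.222−0.365) = -0.138.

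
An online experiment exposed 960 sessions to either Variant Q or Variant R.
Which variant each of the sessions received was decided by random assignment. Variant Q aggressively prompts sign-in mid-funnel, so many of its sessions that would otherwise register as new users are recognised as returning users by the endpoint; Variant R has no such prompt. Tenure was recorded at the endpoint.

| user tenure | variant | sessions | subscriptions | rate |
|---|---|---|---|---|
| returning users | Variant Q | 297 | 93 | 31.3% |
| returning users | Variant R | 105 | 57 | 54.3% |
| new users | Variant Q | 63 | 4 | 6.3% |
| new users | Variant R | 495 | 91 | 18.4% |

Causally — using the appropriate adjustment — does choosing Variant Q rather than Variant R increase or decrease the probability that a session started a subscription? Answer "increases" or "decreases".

increases

Stratifying would compare variants among sessions the variants themselves sorted into user tenure groups — a form of selection on an intermediate. The unconditioned pooled rates give the total causal effect.
Pooled: Variant Q 26.9% vs Variant R 24.7%; Variant Q is higher overall.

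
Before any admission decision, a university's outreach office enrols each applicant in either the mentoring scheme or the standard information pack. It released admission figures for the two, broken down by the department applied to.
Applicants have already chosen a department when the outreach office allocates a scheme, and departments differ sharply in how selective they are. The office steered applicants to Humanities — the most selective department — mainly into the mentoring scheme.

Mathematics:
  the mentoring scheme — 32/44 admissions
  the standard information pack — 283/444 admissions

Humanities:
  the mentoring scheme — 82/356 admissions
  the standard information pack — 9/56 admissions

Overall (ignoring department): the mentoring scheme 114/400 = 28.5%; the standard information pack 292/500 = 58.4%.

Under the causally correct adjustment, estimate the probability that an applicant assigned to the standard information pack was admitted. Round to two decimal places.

0.42

Nothing the outreach scheme does changes department; the imbalance is an allocation artefact. With department also predicting the outcome, the pooled figure is confounded, and the within-stratum comparison is the causal one.
Standardising the standard information pack to the population department mix: 0.542·283/444 + 0.458·9/56 = 0.419.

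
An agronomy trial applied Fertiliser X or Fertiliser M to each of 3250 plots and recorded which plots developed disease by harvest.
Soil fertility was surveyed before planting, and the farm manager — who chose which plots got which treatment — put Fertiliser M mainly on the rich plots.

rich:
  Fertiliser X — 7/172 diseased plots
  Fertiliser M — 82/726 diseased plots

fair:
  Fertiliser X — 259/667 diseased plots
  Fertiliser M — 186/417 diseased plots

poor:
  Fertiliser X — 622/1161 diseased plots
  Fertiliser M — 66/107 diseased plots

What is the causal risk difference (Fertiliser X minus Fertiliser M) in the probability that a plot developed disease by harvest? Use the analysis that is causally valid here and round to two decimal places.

-0.07

Soil fertility satisfies the back-door criterion: it is not a descendant of the fertiliser, and it blocks the spurious path from fertiliser to outcome. Adjusting for it (i.e., using the within-soil fertility rates) gives the causal effect.
Adjusting over the population distribution of soil fertility: 0.276·(0.041−0.113) + 0.334·(0.388−0.446) + 0.390·(0.536−0.617) = -0.071.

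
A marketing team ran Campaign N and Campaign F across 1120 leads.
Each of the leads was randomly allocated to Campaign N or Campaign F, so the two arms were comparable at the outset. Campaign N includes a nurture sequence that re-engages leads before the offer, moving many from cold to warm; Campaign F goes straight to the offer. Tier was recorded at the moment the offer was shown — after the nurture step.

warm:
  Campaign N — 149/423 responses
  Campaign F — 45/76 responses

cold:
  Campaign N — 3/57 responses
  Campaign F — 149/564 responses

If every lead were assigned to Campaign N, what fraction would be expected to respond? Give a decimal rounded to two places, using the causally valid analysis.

Engagement tier here is a post-treatment variable shaped by the campaign; conditioning on it would introduce bias rather than remove it. The overall comparison is the causal one.
So P(outcome | do(Campaign N)) is just the pooled rate for Campaign N: 152/480 = 0.317.

0.32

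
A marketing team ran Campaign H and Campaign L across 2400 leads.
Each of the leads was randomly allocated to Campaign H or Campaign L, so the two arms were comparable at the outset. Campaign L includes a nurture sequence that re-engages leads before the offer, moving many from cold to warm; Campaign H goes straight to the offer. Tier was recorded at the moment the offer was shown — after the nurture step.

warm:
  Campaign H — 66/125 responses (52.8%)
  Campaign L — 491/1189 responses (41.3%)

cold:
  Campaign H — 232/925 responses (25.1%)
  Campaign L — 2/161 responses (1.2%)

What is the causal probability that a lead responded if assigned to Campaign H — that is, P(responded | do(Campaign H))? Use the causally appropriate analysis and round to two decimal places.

0.28

Because the campaign influences engagement tier, engagement tier is a post-treatment mediator, not a confounder. Stratifying on it would bias the estimate; the causal effect is the crude pooled difference.
So P(outcome | do(Campaign H)) is just the pooled rate for Campaign H: 298/1050 = 0.284.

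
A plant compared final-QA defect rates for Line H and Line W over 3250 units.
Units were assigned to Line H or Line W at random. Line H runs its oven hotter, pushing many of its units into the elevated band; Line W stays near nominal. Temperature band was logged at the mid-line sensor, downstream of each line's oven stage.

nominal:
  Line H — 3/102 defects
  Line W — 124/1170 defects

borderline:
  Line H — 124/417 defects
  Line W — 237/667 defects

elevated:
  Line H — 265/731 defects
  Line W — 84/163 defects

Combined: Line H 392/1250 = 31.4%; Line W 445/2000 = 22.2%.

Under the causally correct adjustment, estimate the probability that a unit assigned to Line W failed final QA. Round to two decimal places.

0.22

Within every in-process temperature band level Line H has the lower rate, yet pooled Line W does — Simpson's reversal.
The distribution of in-process temperature band is itself part of what the line does — it is an intermediate outcome. Holding it fixed would remove that part of the effect; the total effect is the pooled difference.
So P(outcome | do(Line W)) is just the pooled rate for Line W: 445/2000 = 0.223.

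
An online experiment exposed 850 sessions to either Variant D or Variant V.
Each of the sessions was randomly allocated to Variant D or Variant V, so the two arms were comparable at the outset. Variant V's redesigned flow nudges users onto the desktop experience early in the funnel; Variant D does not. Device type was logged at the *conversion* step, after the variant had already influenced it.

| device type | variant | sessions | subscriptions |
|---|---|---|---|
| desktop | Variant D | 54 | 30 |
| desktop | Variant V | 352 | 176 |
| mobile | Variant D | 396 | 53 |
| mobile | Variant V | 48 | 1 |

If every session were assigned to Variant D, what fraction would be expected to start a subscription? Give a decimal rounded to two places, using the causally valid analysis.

0.18

Device type here is a post-treatment variable shaped by the variant; conditioning on it would introduce bias rather than remove it. The overall comparison is the causal one.
So P(outcome | do(Variant D)) is just the pooled rate for Variant D: 83/450 = 0.184.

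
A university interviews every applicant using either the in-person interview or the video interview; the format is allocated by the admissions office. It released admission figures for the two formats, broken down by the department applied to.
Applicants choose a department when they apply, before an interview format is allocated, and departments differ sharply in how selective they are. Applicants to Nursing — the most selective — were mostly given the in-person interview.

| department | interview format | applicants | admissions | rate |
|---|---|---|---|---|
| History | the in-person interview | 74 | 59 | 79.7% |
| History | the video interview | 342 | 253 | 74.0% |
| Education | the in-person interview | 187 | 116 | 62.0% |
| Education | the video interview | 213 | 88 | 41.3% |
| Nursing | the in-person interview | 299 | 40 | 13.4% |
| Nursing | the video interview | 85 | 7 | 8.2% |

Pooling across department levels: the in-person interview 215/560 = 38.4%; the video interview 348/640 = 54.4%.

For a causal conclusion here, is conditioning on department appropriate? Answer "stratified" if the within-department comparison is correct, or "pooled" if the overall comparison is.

stratified

Department is set before the interview format has any effect — it is not caused by the interview format — and it independently drives the outcome. That makes it a confounder, so the causal comparison is within department levels.
Within each level — History: 79.7% vs 74.0%; Education: 62.0% vs 41.3%; Nursing: 13.4% vs 8.2% — the in-person interview is higher every time.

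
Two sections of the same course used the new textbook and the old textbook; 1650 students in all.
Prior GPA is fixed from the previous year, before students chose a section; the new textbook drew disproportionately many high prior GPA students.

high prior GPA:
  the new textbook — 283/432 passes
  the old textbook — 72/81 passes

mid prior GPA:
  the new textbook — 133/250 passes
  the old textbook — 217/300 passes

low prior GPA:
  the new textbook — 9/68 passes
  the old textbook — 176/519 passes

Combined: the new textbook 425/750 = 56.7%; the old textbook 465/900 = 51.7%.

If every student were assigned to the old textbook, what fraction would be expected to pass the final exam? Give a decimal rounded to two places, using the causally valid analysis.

Prior GPA band differs across teaching methods for reasons unrelated to any effect of the teaching method itself, and it separately predicts the outcome — a classic confounder. We must compare within prior GPA band levels.
Standardising the old textbook to the population prior GPA band mix: 0.311·72/81 + 0.333·217/300 + 0.356·176/519 = 0.638.

0.64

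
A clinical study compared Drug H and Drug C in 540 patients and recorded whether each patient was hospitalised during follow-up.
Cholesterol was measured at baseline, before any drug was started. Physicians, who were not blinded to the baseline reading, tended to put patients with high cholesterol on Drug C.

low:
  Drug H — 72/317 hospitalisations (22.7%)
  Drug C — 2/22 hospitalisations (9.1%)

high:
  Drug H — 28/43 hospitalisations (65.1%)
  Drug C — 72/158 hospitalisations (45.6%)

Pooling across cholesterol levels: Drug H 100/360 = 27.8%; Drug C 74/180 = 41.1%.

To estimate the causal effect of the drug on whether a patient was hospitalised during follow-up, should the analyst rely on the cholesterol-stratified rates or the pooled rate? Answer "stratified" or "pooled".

stratified

Within every cholesterol level Drug C has the lower rate, yet pooled Drug H does — Simpson's reversal.
Cholesterol differs across drugs for reasons unrelated to any effect of the drug itself, and it separately predicts the outcome — a classic confounder. We must compare within cholesterol levels.
Within each level — low: 22.7% vs 9.1%; high: 65.1% vs 45.6% — Drug C is lower every time.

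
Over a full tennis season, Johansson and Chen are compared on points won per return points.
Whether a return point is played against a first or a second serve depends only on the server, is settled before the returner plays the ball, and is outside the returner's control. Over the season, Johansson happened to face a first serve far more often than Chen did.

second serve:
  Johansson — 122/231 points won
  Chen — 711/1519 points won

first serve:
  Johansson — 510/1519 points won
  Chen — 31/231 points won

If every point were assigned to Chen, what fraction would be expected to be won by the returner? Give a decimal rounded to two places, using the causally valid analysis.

Serve type differs across players for reasons unrelated to any effect of the player itself, and it separately predicts the outcome — a classic confounder. We must compare within serve type levels.
Standardising Chen to the population serve type mix: 0.500·711/1519 + 0.500·31/231 = 0.301.

0.30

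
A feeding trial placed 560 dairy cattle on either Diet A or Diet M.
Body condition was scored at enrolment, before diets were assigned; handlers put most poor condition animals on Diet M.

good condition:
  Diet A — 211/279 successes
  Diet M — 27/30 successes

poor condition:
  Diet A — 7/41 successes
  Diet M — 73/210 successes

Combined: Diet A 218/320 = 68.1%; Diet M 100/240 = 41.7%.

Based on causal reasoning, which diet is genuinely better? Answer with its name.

Within every starting body condition level Diet M has the higher rate, yet pooled Diet A does — Simpson's reversal.
The imbalance in starting body condition arose from how dairy cattle were allocated, not from anything the diet did; and starting body condition independently affects the outcome. The pooled gap is confounded — condition on starting body condition.
Within each level — good condition: 75.6% vs 90.0%; poor condition: 17.1% vs 34.8% — Diet M is higher every time.

Diet M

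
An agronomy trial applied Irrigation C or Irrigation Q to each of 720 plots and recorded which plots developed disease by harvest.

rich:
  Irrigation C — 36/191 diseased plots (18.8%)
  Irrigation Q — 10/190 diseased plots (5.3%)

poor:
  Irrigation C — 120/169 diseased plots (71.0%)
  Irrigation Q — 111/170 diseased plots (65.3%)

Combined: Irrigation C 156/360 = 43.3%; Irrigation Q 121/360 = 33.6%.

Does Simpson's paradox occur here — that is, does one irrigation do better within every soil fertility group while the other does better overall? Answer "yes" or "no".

no

Within each soil fertility level (rich 18.8% vs 5.3%; poor 71.0% vs 65.3%), Irrigation Q has the lower rate every time. Pooled: 43.3% vs 33.6% — Irrigation Q has the lower rate overall. They agree.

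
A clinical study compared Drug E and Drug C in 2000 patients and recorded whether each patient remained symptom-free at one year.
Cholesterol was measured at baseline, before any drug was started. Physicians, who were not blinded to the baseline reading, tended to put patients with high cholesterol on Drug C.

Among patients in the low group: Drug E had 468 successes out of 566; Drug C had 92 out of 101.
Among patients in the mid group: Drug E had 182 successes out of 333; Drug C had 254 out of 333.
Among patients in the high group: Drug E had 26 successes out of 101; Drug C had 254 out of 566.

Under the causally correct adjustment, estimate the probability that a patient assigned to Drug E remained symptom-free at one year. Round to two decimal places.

0.54

Cholesterol satisfies the back-door criterion: it is not a descendant of the drug, and it blocks the spurious path from drug to outcome. Adjusting for it (i.e., using the within-cholesterol rates) gives the causal effect.
Standardising Drug E to the population cholesterol mix: 0.334·468/566 + 0.333·182/333 + 0.334·26/101 = 0.544.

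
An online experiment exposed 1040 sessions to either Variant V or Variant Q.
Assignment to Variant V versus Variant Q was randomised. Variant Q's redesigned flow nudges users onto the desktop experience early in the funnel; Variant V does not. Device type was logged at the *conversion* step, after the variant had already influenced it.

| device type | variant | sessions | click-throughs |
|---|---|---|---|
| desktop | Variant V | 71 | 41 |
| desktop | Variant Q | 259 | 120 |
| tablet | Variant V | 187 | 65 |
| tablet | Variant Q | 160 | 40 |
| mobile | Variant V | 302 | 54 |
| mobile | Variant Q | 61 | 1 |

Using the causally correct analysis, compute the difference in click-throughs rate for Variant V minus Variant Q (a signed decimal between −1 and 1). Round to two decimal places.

-0.05

Within every device type level Variant V has the higher rate, yet pooled Variant Q does — Simpson's reversal.
Device type here is a post-treatment variable shaped by the variant; conditioning on it would introduce bias rather than remove it. The overall comparison is the causal one.
The causal difference is the pooled difference: 0.286 − 0.335 = -0.050.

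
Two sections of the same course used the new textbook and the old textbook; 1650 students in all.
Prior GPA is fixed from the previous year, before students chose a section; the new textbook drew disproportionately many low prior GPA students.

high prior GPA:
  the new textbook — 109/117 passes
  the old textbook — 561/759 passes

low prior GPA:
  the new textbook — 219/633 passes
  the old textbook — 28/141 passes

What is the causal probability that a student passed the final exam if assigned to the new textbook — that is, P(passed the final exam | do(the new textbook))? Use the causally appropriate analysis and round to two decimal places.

0.66

Prior GPA band is set before the teaching method has any effect — it is not caused by the teaching method — and it independently drives the outcome. That makes it a confounder, so the causal comparison is within prior GPA band levels.
Standardising the new textbook to the population prior GPA band mix: 0.531·109/117 + 0.469·219/633 = 0.657.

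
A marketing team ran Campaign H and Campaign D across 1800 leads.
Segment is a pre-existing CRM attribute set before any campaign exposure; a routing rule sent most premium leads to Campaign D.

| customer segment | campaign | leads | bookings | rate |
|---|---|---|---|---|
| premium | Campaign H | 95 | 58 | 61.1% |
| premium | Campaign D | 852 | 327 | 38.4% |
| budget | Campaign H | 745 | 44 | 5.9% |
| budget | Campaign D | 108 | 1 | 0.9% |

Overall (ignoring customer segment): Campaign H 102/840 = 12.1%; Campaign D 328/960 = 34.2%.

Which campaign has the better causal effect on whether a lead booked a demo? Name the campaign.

Campaign H

Campaign H is higher inside every customer segment stratum but Campaign D is higher in aggregate. Whether to stratify depends on how customer segment relates to the campaign.
Nothing the campaign does changes customer segment; the imbalance is an allocation artefact. With customer segment also predicting the outcome, the pooled figure is confounded, and the within-stratum comparison is the causal one.
Within each level — premium: 61.1% vs 38.4%; budget: 5.9% vs 0.9% — Campaign H is higher every time.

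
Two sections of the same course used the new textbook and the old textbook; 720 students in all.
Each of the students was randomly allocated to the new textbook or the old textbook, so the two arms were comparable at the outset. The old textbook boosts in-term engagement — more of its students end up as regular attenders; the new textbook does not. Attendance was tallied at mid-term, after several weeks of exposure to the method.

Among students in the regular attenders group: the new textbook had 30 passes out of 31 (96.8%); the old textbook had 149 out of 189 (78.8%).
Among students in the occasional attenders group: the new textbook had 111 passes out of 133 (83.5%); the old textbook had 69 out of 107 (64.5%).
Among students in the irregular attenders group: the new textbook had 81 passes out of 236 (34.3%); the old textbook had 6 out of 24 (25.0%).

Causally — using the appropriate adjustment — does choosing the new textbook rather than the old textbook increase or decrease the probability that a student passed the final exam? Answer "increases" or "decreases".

decreases

Mid-term attendance is recorded after the teaching method and is itself shifted by it — it sits on the causal path from teaching method to outcome. Conditioning on a mediator would strip out part of the effect we want; the pooled comparison gives the total causal effect.
Pooled: the new textbook 55.5% vs the old textbook 70.0%; the old textbook is higher overall.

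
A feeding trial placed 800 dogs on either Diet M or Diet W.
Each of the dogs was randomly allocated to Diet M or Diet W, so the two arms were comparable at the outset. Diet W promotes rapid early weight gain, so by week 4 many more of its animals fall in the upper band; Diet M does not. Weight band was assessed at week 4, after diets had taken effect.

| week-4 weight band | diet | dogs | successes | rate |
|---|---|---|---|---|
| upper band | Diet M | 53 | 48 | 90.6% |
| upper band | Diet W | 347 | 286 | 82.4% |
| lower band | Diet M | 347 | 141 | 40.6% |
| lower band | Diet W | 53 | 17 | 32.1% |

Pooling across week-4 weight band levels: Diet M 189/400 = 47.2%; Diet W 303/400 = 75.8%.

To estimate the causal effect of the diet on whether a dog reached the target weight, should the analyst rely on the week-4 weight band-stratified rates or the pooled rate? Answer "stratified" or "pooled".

Week-4 weight band lies on the pathway diet → week-4 weight band → outcome, so adjusting for it blocks the indirect effect. For the total causal effect of diet, use the unadjusted pooled rates.
Pooled: Diet M 47.2% vs Diet W 75.8%; Diet W is higher overall.

pooled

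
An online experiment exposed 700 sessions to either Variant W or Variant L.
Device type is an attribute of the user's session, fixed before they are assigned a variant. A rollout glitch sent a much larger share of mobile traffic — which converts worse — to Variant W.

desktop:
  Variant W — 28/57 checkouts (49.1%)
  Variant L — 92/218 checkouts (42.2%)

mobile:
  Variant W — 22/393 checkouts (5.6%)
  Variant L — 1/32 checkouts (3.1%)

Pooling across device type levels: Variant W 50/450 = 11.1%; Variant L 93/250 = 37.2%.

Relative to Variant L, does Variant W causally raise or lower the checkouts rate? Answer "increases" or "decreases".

The stratified and pooled comparisons disagree (Variant W wins within each device type; Variant L wins overall), so the answer turns on the causal role of device type.
Device type is set before the variant has any effect — it is not caused by the variant — and it independently drives the outcome. That makes it a confounder, so the causal comparison is within device type levels.
Within each level — desktop: 49.1% vs 42.2%; mobile: 5.6% vs 3.1% — Variant W is higher every time.

increases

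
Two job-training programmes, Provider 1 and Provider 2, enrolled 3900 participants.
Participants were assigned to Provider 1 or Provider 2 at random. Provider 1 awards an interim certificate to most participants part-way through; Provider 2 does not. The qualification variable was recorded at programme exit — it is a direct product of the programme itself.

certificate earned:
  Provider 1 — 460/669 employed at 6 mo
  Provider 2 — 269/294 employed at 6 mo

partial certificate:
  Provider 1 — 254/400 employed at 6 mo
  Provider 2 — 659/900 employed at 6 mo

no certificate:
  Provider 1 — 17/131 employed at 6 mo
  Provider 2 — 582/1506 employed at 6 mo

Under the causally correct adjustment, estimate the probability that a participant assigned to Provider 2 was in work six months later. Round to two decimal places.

0.56

Qualification attained during the programme here is a post-treatment variable shaped by the programme; conditioning on it would introduce bias rather than remove it. The overall comparison is the causal one.
So P(outcome | do(Provider 2)) is just the pooled rate for Provider 2: 1510/2700 = 0.559.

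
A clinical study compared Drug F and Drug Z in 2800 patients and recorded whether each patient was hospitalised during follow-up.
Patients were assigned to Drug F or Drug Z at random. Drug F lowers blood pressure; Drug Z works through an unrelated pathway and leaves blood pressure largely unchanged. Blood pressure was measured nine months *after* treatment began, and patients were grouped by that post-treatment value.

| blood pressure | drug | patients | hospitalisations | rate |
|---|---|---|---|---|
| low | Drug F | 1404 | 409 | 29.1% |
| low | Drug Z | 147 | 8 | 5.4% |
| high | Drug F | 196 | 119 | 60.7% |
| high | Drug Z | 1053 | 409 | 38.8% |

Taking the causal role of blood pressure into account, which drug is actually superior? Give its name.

Drug F

Blood pressure is downstream of the drug. One should not condition on a consequence of treatment, so the overall rates are the right comparison.
Pooled: Drug F 33.0% vs Drug Z 34.8%; Drug F is lower overall.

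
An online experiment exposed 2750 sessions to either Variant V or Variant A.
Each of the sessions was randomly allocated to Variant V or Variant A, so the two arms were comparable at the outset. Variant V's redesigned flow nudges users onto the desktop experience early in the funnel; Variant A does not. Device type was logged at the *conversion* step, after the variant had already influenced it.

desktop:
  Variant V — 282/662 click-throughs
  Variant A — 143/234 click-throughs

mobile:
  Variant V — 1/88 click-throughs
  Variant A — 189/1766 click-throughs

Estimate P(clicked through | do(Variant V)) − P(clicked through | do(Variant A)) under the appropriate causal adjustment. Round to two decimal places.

+0.21

Stratifying would compare variants among sessions the variants themselves sorted into device type groups — a form of selection on an intermediate. The unconditioned pooled rates give the total causal effect.
The causal difference is the pooled difference: 0.377 − 0.166 = +0.211.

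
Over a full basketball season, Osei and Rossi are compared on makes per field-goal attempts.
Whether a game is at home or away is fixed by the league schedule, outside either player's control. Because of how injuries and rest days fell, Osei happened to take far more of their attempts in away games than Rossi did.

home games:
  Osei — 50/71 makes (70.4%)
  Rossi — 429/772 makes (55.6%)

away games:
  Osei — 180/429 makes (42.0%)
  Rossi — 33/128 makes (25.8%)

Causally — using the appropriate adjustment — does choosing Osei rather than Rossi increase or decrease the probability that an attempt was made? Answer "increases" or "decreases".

Game venue is set before the player has any effect — it is not caused by the player — and it independently drives the outcome. That makes it a confounder, so the causal comparison is within game venue levels.
Within each level — home games: 70.4% vs 55.6%; away games: 42.0% vs 25.8% — Osei is higher every time.

increases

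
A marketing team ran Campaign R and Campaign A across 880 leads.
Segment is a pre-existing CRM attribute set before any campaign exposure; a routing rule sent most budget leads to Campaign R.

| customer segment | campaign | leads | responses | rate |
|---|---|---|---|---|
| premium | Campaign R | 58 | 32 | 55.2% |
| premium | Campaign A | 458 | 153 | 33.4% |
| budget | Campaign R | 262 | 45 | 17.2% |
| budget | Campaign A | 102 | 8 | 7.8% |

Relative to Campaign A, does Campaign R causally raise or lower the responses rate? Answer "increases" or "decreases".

Customer segment satisfies the back-door criterion: it is not a descendant of the campaign, and it blocks the spurious path from campaign to outcome. Adjusting for it (i.e., using the within-customer segment rates) gives the causal effect.
Within each level — premium: 55.2% vs 33.4%; budget: 17.2% vs 7.8% — Campaign R is higher every time.

increases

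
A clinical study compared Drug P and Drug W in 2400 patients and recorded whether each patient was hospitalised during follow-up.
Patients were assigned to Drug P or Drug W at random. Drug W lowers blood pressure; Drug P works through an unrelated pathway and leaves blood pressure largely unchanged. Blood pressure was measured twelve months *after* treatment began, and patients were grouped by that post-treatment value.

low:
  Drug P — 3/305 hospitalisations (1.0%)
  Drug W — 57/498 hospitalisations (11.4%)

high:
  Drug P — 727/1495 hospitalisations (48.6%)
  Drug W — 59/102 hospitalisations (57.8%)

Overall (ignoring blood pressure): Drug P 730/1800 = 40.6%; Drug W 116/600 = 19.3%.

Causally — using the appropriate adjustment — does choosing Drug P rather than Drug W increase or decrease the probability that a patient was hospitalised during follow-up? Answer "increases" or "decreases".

Within every blood pressure level Drug P has the lower rate, yet pooled Drug W does — Simpson's reversal.
Blood pressure lies on the pathway drug → blood pressure → outcome, so adjusting for it blocks the indirect effect. For the total causal effect of drug, use the unadjusted pooled rates.
Pooled: Drug P 40.6% vs Drug W 19.3%; Drug W is lower overall.

increases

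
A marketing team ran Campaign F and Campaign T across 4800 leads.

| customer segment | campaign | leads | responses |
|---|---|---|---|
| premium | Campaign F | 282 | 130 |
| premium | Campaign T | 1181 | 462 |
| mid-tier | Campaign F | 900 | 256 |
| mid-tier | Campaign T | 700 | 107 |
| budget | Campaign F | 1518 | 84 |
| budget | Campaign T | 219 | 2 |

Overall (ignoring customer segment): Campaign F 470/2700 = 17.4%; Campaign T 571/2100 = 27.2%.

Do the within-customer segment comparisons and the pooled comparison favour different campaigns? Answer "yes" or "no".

Within each customer segment level (premium 46.1% vs 39.1%; mid-tier 28.4% vs 15.3%; budget 5.5% vs 0.9%), Campaign F has the higher rate every time. Pooled: 17.4% vs 27.2% — Campaign T has the higher rate overall. The two comparisons disagree.

yes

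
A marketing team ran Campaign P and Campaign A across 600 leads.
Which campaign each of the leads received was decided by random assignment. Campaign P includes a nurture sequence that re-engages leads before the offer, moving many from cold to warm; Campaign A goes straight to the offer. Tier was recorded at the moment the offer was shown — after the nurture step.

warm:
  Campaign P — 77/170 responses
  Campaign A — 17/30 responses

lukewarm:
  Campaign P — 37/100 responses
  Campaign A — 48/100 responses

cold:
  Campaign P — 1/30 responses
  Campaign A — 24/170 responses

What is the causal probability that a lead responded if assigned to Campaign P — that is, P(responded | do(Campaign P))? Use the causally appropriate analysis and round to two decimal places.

0.38

The stratified and pooled comparisons disagree (Campaign A wins within each engagement tier; Campaign P wins overall), so the answer turns on the causal role of engagement tier.
Engagement tier is downstream of the campaign. One should not condition on a consequence of treatment, so the overall rates are the right comparison.
So P(outcome | do(Campaign P)) is just the pooled rate for Campaign P: 115/300 = 0.383.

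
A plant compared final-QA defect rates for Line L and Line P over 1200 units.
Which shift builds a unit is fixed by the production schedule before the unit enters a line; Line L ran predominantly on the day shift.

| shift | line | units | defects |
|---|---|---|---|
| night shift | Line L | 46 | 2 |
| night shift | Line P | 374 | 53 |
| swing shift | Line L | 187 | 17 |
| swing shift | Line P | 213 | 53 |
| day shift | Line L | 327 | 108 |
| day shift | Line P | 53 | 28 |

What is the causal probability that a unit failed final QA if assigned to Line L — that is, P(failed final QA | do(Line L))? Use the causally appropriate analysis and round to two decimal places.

0.15

Within every shift level Line L has the lower rate, yet pooled Line P does — Simpson's reversal.
Shift differs across lines for reasons unrelated to any effect of the line itself, and it separately predicts the outcome — a classic confounder. We must compare within shift levels.
Standardising Line L to the population shift mix: 0.350·2/46 + 0.333·17/187 + 0.317·108/327 = 0.150.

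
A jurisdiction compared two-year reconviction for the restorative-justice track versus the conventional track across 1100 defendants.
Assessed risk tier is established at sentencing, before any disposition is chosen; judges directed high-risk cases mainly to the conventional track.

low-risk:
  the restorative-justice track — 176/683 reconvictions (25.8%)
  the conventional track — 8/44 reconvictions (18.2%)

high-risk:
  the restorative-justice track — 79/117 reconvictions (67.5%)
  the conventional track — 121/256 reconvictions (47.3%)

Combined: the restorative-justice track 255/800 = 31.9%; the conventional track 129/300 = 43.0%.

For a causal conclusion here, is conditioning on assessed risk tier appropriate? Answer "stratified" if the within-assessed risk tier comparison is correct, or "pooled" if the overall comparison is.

Since assessed risk tier is a pre-existing factor (not a product of the disposition) and it affects the outcome on its own, it is a confounder. The stratified rates, not the pooled rate, identify the causal effect.
Within each level — low-risk: 25.8% vs 18.2%; high-risk: 67.5% vs 47.3% — the conventional track is lower every time.

stratified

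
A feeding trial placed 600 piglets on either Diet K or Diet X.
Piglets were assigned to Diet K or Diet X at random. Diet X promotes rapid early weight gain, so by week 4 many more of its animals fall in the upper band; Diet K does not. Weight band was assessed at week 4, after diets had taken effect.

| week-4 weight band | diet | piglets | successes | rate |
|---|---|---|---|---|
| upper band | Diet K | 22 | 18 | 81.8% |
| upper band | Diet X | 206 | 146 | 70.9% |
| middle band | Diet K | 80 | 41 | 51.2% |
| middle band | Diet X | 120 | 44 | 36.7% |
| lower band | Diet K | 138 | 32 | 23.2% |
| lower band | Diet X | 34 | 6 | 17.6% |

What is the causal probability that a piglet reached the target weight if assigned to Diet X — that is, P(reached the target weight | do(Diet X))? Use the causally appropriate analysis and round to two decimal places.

0.54

Within every week-4 weight band level Diet K has the higher rate, yet pooled Diet X does — Simpson's reversal.
Stratifying would compare diets among piglets the diets themselves sorted into week-4 weight band groups — a form of selection on an intermediate. The unconditioned pooled rates give the total causal effect.
So P(outcome | do(Diet X)) is just the pooled rate for Diet X: 196/360 = 0.544.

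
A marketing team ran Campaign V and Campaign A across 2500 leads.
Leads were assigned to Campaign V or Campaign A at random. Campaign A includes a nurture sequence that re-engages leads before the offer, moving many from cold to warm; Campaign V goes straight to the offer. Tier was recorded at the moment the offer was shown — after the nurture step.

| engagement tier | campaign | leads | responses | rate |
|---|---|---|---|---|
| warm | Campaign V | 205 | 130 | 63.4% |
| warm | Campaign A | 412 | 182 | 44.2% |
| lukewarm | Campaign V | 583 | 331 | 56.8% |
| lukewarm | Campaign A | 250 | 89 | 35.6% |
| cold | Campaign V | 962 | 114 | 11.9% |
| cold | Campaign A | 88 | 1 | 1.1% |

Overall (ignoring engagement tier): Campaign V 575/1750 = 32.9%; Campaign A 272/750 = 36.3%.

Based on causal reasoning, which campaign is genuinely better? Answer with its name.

Campaign A

Engagement tier lies on the pathway campaign → engagement tier → outcome, so adjusting for it blocks the indirect effect. For the total causal effect of campaign, use the unadjusted pooled rates.
Pooled: Campaign V 32.9% vs Campaign A 36.3%; Campaign A is higher overall.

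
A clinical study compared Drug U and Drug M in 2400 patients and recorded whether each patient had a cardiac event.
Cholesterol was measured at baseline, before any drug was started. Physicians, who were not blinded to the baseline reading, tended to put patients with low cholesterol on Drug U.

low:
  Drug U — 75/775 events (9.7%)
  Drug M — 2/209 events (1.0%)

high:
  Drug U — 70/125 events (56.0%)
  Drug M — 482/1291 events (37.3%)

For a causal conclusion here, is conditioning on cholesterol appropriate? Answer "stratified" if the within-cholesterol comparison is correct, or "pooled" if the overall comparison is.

Within every cholesterol level Drug M has the lower rate, yet pooled Drug U does — Simpson's reversal.
Nothing the drug does changes cholesterol; the imbalance is an allocation artefact. With cholesterol also predicting the outcome, the pooled figure is confounded, and the within-stratum comparison is the causal one.
Within each level — low: 9.7% vs 1.0%; high: 56.0% vs 37.3% — Drug M is lower every time.

stratified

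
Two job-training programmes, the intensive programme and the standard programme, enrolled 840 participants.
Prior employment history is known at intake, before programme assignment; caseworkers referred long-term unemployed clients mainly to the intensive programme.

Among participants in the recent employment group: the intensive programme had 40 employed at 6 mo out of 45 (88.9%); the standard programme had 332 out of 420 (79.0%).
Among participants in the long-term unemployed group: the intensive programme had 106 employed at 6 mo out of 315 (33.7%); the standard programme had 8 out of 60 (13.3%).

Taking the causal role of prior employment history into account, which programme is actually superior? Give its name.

the intensive programme

Within every prior employment history level the intensive programme has the higher rate, yet pooled the standard programme does — Simpson's reversal.
Prior employment history is set before the programme has any effect — it is not caused by the programme — and it independently drives the outcome. That makes it a confounder, so the causal comparison is within prior employment history levels.
Within each level — recent employment: 88.9% vs 79.0%; long-term unemployed: 33.7% vs 13.3% — the intensive programme is higher every time.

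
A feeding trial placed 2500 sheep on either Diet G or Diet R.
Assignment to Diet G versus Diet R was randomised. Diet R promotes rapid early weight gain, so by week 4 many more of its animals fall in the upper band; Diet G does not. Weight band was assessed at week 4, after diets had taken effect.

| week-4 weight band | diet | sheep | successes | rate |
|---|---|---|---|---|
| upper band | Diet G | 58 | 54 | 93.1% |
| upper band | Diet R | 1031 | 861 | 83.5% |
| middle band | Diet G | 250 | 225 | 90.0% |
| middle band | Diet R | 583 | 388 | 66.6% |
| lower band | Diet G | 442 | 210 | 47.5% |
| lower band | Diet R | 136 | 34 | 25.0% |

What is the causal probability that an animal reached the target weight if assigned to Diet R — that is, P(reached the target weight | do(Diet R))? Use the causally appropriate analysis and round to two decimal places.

0.73

The stratified and pooled comparisons disagree (Diet G wins within each week-4 weight band; Diet R wins overall), so the answer turns on the causal role of week-4 weight band.
The distribution of week-4 weight band is itself part of what the diet does — it is an intermediate outcome. Holding it fixed would remove that part of the effect; the total effect is the pooled difference.
So P(outcome | do(Diet R)) is just the pooled rate for Diet R: 1283/1750 = 0.733.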